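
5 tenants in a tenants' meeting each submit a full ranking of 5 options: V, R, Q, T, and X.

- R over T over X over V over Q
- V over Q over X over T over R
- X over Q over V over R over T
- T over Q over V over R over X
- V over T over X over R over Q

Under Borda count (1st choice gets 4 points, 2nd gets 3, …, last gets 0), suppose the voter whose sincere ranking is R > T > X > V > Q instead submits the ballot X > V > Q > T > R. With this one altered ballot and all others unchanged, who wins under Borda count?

Borda totals with the altered ballot: V 15, R 3, Q 11, T 9, X 12.
The winner is unchanged: still V.

V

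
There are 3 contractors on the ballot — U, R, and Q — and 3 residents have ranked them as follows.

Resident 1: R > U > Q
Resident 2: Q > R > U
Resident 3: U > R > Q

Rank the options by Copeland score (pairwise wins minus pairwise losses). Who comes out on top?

R

Pairwise results:
  U vs R: R wins 2–1.
  U vs Q: U wins 2–1.
  R vs Q: R wins 2–1.
Copeland scores (wins − losses):
  U: 1 − 1 = 0
  R: 2 − 0 = 2
  Q: 0 − 2 = -2
R has the best Copeland score.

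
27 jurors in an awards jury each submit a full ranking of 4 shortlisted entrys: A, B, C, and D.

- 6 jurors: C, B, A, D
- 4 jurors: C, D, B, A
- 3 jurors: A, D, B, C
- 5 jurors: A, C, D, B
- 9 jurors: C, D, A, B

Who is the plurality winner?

First-place vote totals:
  A: 8
  B: 0
  C: 19
  D: 0
C has the most first-place votes.

C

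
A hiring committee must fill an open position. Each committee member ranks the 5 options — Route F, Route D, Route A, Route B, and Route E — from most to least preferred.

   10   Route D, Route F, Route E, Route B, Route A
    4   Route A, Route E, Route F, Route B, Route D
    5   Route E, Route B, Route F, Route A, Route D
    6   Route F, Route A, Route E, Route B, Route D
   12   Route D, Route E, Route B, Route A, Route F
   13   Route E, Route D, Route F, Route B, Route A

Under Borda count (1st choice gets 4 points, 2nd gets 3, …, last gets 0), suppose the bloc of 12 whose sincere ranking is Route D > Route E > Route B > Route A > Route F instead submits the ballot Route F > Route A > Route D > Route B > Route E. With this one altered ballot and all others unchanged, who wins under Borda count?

Route F

Borda totals with the altered ballot: Route F 146, Route D 103, Route A 75, Route B 60, Route E 116.
The switch changes the winner from Route E to Route F.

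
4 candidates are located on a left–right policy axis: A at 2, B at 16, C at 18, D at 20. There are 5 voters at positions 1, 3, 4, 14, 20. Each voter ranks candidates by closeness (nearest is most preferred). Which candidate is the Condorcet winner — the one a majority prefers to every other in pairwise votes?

A

With single-peaked preferences on a line, the Condorcet winner is the candidate closest to the median voter.
The median voter (position 4) is closest to A at 2.
Check: A vs B — voters closer to A: 3 of 5.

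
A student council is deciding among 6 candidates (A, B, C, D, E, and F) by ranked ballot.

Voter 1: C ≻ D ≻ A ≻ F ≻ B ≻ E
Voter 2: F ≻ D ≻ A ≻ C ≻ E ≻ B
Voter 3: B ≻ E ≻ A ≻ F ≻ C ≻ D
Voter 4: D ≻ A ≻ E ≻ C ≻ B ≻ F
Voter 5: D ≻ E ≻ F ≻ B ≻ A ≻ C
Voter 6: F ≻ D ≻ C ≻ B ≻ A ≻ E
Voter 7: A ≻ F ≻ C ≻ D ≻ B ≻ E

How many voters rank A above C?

Ballots ranking A above C: 5.
Ballots ranking C above A: 2.
So 5 of 7 voters prefer A to C.

5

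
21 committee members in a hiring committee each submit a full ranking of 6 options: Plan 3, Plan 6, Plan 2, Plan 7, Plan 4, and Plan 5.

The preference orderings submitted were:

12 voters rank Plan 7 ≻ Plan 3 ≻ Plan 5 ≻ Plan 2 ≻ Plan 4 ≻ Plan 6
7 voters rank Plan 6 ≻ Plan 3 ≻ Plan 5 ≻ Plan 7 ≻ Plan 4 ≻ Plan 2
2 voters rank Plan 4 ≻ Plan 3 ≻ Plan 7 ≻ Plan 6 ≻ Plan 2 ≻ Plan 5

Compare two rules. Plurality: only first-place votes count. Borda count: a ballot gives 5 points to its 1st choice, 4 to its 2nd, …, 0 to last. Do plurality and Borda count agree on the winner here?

Plurality first-place counts: Plan 3 0, Plan 6 7, Plan 2 0, Plan 7 12, Plan 4 2, Plan 5 0 → Plan 7.
Borda totals: Plan 3 84, Plan 6 39, Plan 2 26, Plan 7 80, Plan 4 29, Plan 5 57 → Plan 3.
The two rules disagree: plurality picks Plan 7, Borda picks Plan 3.

No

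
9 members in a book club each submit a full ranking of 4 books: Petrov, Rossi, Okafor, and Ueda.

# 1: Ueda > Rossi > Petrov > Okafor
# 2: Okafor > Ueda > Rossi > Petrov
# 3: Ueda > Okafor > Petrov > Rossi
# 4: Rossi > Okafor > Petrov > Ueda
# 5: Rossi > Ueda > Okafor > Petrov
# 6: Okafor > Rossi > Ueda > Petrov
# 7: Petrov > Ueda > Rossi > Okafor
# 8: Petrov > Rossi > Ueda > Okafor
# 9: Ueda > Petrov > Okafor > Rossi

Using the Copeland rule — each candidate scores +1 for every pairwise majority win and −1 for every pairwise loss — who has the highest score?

Ueda

Pairwise results:
  Petrov vs Rossi: Rossi wins 5–4.
  Petrov vs Okafor: Okafor wins 5–4.
  Petrov vs Ueda: Ueda wins 6–3.
  Rossi vs Okafor: Rossi wins 5–4.
  Rossi vs Ueda: Ueda wins 5–4.
  Okafor vs Ueda: Ueda wins 6–3.
Copeland scores (wins − losses):
  Petrov: 0 − 3 = -3
  Rossi: 2 − 1 = 1
  Okafor: 1 − 2 = -1
  Ueda: 3 − 0 = 3
Ueda has the best Copeland score.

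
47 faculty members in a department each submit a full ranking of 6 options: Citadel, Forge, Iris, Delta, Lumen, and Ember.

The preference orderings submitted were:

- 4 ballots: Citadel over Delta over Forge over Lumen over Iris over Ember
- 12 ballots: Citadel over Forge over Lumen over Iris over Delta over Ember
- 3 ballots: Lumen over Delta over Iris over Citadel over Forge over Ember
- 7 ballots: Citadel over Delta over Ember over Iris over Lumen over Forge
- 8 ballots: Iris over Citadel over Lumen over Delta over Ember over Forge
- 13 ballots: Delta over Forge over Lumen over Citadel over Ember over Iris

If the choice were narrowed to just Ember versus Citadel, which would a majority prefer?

Citadel

Ballots ranking Ember above Citadel: 0.
Ballots ranking Citadel above Ember: 4+12+3+7+8+13 = 47.
Citadel wins the head-to-head, 47–0.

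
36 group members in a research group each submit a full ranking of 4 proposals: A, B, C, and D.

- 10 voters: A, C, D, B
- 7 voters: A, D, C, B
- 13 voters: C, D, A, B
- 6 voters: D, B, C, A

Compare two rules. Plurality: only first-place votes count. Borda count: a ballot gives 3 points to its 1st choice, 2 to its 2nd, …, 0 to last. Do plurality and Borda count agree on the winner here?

Plurality first-place counts: A 17, B 0, C 13, D 6 → A.
Borda totals: A 64, B 12, C 72, D 68 → C.
The two rules disagree: plurality picks A, Borda picks C.

No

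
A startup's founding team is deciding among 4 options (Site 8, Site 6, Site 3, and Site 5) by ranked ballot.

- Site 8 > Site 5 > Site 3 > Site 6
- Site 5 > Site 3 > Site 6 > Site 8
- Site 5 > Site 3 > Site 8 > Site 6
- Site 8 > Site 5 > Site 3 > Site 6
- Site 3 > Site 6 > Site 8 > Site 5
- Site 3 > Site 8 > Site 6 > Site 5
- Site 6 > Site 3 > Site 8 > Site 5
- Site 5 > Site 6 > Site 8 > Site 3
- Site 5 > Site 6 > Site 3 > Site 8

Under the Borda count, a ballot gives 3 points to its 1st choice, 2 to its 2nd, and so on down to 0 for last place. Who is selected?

Site 5

Borda scores:
  Site 8: 3 + 0 + 1 + 3 + 1 + 2 + 1 + 1 + 0 = 12
  Site 6: 0 + 1 + 0 + 0 + 2 + 1 + 3 + 2 + 2 = 11
  Site 3: 1 + 2 + 2 + 1 + 3 + 3 + 2 + 0 + 1 = 15
  Site 5: 2 + 3 + 3 + 2 + 0 + 0 + 0 + 3 + 3 = 16
Site 5 has the highest total.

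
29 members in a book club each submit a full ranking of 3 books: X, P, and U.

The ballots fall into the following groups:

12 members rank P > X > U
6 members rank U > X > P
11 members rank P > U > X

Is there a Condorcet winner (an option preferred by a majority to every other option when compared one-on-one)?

Yes

Head-to-head results (29 voters total):
X vs P: P wins 23–6.
X vs U: U wins 17–12.
P vs U: P wins 23–6.
P beats each rival — X (23–6), U (23–6) — so P is the Condorcet winner.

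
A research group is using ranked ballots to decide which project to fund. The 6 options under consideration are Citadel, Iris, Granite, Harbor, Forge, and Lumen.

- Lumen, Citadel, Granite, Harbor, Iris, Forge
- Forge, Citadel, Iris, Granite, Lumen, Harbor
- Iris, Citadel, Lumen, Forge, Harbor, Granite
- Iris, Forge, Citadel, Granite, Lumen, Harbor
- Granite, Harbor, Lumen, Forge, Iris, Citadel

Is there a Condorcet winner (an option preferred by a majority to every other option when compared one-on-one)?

Head-to-head results (5 voters total):
Citadel vs Iris: Iris wins 3–2.
Citadel vs Granite: Citadel wins 4–1.
Citadel vs Harbor: Citadel wins 4–1.
Citadel vs Forge: Forge wins 3–2.
Citadel vs Lumen: Citadel wins 3–2.
Iris vs Granite: Iris wins 3–2.
Iris vs Harbor: Iris wins 3–2.
Iris vs Forge: Iris wins 3–2.
Iris vs Lumen: Iris wins 3–2.
Granite vs Harbor: Granite wins 4–1.
Granite vs Forge: Forge wins 3–2.
Granite vs Lumen: Granite wins 3–2.
Harbor vs Forge: Forge wins 3–2.
Harbor vs Lumen: Lumen wins 4–1.
Forge vs Lumen: Lumen wins 3–2.
Iris beats each rival — Citadel (3–2), Granite (3–2), Harbor (3–2), Forge (3–2), Lumen (3–2) — so Iris is the Condorcet winner.

Yes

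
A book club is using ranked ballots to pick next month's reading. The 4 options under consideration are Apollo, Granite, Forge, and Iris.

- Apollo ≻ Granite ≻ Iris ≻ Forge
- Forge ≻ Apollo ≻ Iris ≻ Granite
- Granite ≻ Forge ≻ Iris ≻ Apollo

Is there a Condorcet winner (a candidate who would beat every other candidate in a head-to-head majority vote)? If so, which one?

Head-to-head results (3 voters total):
Apollo vs Granite: Apollo wins 2–1.
Apollo vs Forge: Forge wins 2–1.
Apollo vs Iris: Apollo wins 2–1.
Granite vs Forge: Granite wins 2–1.
Granite vs Iris: Granite wins 2–1.
Forge vs Iris: Forge wins 2–1.
No candidate beats all others: Apollo beats Granite beats Forge beats Apollo, a majority cycle.

There is no Condorcet winner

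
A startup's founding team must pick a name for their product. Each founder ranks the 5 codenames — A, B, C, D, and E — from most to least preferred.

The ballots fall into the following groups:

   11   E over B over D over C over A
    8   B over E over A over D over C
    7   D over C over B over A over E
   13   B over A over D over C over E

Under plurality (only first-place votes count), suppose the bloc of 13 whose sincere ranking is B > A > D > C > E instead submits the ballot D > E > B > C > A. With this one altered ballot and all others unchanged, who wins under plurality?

First-place totals with the altered ballot: A 0, B 8, C 0, D 20, E 11.
The switch changes the winner from B to D.

D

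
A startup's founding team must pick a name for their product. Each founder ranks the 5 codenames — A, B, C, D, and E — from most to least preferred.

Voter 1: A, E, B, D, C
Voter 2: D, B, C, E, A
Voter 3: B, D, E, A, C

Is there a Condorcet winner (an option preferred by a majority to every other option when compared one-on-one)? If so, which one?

B

Head-to-head results (3 voters total):
A vs B: B wins 2–1.
A vs C: A wins 2–1.
A vs D: D wins 2–1.
A vs E: E wins 2–1.
B vs C: B wins 3–0.
B vs D: B wins 2–1.
B vs E: B wins 2–1.
C vs D: D wins 3–0.
C vs E: E wins 2–1.
D vs E: D wins 2–1.
B beats each rival — A (2–1), C (3–0), D (2–1), E (2–1) — so B is the Condorcet winner.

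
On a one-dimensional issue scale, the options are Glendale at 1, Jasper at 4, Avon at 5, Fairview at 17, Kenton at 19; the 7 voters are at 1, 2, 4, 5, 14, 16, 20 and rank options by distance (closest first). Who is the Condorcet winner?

Avon

With single-peaked preferences on a line, the Condorcet winner is the candidate closest to the median voter.
The median voter (position 5) is closest to Avon at 5.
Check: Avon vs Fairview — voters closer to Avon: 4 of 7.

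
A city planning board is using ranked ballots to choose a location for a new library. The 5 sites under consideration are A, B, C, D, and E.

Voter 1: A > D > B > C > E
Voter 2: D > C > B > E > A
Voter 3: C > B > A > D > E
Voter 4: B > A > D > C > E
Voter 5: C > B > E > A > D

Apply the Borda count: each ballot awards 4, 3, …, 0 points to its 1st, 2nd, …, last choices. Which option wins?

Borda scores:
  A: 4 + 0 + 2 + 3 + 1 = 10
  B: 2 + 2 + 3 + 4 + 3 = 14
  C: 1 + 3 + 4 + 1 + 4 = 13
  D: 3 + 4 + 1 + 2 + 0 = 10
  E: 0 + 1 + 0 + 0 + 2 = 3
B has the highest total.

B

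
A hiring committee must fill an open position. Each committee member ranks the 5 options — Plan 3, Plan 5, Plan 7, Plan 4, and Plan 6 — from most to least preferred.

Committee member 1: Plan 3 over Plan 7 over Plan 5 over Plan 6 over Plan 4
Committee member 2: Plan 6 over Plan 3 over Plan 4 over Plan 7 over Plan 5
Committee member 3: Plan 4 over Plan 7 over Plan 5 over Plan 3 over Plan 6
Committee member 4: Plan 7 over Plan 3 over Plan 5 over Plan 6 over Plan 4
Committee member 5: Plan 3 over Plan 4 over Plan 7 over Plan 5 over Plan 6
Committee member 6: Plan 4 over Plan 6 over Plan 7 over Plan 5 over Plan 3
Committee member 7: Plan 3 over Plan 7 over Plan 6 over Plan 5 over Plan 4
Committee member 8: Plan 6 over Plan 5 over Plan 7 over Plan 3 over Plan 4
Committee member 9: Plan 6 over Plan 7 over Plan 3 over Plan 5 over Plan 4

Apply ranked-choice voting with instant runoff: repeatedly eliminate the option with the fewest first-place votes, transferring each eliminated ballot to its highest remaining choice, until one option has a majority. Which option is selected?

Round 1: Plan 3 3, Plan 6 3, Plan 4 2, Plan 7 1, Plan 5 0. Plan 5 has the fewest and is eliminated.
Round 2: Plan 3 3, Plan 6 3, Plan 4 2, Plan 7 1. Plan 7 has the fewest and is eliminated.
Round 3: Plan 3 4, Plan 6 3, Plan 4 2. Plan 4 has the fewest and is eliminated.
Round 4: Plan 3 5, Plan 6 4. Plan 3 has a majority.

Plan 3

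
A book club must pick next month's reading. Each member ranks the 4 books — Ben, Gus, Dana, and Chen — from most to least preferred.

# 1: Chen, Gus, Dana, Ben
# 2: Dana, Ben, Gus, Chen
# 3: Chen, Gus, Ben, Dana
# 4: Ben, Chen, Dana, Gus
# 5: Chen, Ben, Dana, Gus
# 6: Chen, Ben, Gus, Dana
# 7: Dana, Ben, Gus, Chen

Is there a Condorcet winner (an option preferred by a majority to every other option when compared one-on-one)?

Head-to-head results (7 voters total):
Ben vs Gus: Ben wins 5–2.
Ben vs Dana: Ben wins 4–3.
Ben vs Chen: Chen wins 4–3.
Gus vs Dana: Dana wins 4–3.
Gus vs Chen: Chen wins 5–2.
Dana vs Chen: Chen wins 5–2.
Chen beats each rival — Ben (4–3), Gus (5–2), Dana (5–2) — so Chen is the Condorcet winner.

Yes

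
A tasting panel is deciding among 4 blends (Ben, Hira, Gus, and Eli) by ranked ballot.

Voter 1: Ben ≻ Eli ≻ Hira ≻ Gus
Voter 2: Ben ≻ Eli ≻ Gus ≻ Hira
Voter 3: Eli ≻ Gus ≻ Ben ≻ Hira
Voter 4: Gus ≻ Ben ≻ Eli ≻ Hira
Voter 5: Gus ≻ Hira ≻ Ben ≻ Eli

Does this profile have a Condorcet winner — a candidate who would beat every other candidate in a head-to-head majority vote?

No

Head-to-head results (5 voters total):
Ben vs Hira: Ben wins 4–1.
Ben vs Gus: Gus wins 3–2.
Ben vs Eli: Ben wins 4–1.
Hira vs Gus: Gus wins 4–1.
Hira vs Eli: Eli wins 4–1.
Gus vs Eli: Eli wins 3–2.
No candidate beats all others: Ben beats Eli beats Gus beats Ben, a majority cycle.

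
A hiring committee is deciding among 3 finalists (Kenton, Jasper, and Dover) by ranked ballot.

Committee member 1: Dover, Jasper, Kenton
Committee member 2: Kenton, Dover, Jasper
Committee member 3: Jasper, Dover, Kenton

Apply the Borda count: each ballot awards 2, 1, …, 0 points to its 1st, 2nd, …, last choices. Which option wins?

Borda scores:
  Kenton: 0 + 2 + 0 = 2
  Jasper: 1 + 0 + 2 = 3
  Dover: 2 + 1 + 1 = 4
Dover has the highest total.

Dover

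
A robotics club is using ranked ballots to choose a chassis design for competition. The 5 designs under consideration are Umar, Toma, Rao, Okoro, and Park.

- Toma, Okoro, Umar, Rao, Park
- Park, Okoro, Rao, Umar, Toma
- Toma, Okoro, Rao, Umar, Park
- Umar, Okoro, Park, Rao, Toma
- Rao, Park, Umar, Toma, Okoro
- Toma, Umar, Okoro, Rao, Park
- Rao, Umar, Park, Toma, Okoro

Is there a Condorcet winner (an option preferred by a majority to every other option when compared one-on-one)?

Head-to-head results (7 voters total):
Umar vs Toma: Umar wins 4–3.
Umar vs Rao: Rao wins 4–3.
Umar vs Okoro: Umar wins 4–3.
Umar vs Park: Umar wins 5–2.
Toma vs Rao: Rao wins 4–3.
Toma vs Okoro: Toma wins 5–2.
Toma vs Park: Park wins 4–3.
Rao vs Okoro: Okoro wins 5–2.
Rao vs Park: Rao wins 5–2.
Okoro vs Park: Okoro wins 4–3.
No candidate beats all others: Umar beats Okoro beats Rao beats Umar, a majority cycle.

No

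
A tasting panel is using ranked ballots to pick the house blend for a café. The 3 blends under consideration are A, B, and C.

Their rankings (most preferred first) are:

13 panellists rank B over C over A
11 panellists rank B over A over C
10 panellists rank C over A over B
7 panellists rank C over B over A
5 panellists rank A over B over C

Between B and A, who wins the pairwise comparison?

B

Ballots ranking B above A: 13+11+7 = 31.
Ballots ranking A above B: 10+5 = 15.
B wins the head-to-head, 31–15.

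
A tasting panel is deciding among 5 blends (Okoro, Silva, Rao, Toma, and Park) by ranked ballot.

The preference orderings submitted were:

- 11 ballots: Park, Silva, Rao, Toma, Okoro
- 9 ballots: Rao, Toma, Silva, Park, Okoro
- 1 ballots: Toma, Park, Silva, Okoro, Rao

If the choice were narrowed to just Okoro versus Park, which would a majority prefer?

Park

Ballots ranking Okoro above Park: 0.
Ballots ranking Park above Okoro: 11+9+1 = 21.
Park wins the head-to-head, 21–0.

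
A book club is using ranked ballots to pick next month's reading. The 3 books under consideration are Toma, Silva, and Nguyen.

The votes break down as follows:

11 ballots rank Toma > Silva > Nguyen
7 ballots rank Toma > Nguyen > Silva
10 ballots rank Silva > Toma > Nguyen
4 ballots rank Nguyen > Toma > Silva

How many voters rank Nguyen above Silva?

11

Ballots ranking Nguyen above Silva: 7+4 = 11.
Ballots ranking Silva above Nguyen: 11+10 = 21.
So 11 of 32 voters prefer Nguyen to Silva.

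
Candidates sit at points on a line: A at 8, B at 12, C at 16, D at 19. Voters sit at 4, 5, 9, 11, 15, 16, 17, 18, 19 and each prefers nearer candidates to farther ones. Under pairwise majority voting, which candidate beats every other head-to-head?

With single-peaked preferences on a line, the Condorcet winner is the candidate closest to the median voter.
The median voter (position 15) is closest to C at 16.
Check: C vs B — voters closer to C: 5 of 9.

C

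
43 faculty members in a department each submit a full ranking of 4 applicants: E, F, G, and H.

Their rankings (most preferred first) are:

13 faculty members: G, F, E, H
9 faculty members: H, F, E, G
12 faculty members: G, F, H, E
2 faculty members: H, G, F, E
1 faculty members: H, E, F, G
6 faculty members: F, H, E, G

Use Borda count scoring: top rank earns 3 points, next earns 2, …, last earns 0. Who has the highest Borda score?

F

Borda scores:
  E: 13·1 + 9·1 + 12·0 + 2·0 + 2 + 6·1 = 30
  F: 13·2 + 9·2 + 12·2 + 2·1 + 1 + 6·3 = 89
  G: 13·3 + 9·0 + 12·3 + 2·2 + 0 + 6·0 = 79
  H: 13·0 + 9·3 + 12·1 + 2·3 + 3 + 6·2 = 60
F has the highest total.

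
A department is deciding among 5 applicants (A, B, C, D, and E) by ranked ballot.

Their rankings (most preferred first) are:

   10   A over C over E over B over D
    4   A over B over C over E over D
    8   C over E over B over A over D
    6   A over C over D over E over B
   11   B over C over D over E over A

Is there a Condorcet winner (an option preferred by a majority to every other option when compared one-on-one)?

Yes

Head-to-head results (39 voters total):
A vs B: A wins 20–19.
A vs C: A wins 20–19.
A vs D: A wins 28–11.
A vs E: A wins 20–19.
B vs C: C wins 24–15.
B vs D: B wins 33–6.
B vs E: E wins 24–15.
C vs D: C wins 39–0.
C vs E: C wins 39–0.
D vs E: E wins 22–17.
A beats each rival — B (20–19), C (20–19), D (28–11), E (20–19) — so A is the Condorcet winner.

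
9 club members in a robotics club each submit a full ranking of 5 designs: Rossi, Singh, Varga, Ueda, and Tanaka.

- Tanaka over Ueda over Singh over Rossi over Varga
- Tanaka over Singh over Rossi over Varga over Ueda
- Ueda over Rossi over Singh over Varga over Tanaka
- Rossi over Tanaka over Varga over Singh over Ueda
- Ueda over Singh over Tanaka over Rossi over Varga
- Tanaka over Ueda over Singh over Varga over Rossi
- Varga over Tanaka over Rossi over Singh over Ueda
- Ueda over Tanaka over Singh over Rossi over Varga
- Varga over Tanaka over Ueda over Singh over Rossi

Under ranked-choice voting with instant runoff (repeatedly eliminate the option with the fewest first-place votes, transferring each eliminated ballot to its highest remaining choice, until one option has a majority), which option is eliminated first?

Singh

Round 1: Ueda 3, Tanaka 3, Varga 2, Rossi 1, Singh 0. Singh has the fewest and is eliminated.
Round 2: Ueda 3, Tanaka 3, Varga 2, Rossi 1. Rossi has the fewest and is eliminated.
Round 3: Tanaka 4, Ueda 3, Varga 2. Varga has the fewest and is eliminated.
Round 4: Tanaka 6, Ueda 3. Tanaka has a majority.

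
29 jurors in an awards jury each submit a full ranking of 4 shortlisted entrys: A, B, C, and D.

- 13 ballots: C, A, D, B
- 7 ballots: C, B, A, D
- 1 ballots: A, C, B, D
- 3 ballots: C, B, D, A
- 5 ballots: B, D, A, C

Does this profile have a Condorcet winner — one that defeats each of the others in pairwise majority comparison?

Head-to-head results (29 voters total):
A vs B: B wins 15–14.
A vs C: C wins 23–6.
A vs D: A wins 21–8.
B vs C: C wins 24–5.
B vs D: B wins 16–13.
C vs D: C wins 24–5.
C beats each rival — A (23–6), B (24–5), D (24–5) — so C is the Condorcet winner.

Yes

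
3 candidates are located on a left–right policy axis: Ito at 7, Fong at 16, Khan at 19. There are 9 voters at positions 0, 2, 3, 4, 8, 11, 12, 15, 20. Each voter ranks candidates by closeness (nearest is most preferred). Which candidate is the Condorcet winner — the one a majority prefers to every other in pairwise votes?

With single-peaked preferences on a line, the Condorcet winner is the candidate closest to the median voter.
The median voter (position 8) is closest to Ito at 7.
Check: Ito vs Fong — voters closer to Ito: 6 of 9.

Ito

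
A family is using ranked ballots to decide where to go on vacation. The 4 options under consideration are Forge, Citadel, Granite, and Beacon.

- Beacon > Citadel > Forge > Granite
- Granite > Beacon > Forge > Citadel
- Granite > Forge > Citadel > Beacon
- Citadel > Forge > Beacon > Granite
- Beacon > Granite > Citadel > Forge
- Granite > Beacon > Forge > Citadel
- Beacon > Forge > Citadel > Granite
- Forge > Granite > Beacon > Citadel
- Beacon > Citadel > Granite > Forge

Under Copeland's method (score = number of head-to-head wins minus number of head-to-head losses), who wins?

Beacon

Pairwise results:
  Forge vs Citadel: Forge wins 5–4.
  Forge vs Granite: Granite wins 5–4.
  Forge vs Beacon: Beacon wins 6–3.
  Citadel vs Granite: Granite wins 5–4.
  Citadel vs Beacon: Beacon wins 7–2.
  Granite vs Beacon: Beacon wins 5–4.
Copeland scores (wins − losses):
  Forge: 1 − 2 = -1
  Citadel: 0 − 3 = -3
  Granite: 2 − 1 = 1
  Beacon: 3 − 0 = 3
Beacon has the best Copeland score.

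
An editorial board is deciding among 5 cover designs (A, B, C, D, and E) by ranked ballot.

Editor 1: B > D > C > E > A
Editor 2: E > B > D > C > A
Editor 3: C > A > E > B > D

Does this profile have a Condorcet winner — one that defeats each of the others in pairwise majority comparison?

Head-to-head results (3 voters total):
A vs B: B wins 2–1.
A vs C: C wins 3–0.
A vs D: D wins 2–1.
A vs E: E wins 2–1.
B vs C: B wins 2–1.
B vs D: B wins 3–0.
B vs E: E wins 2–1.
C vs D: D wins 2–1.
C vs E: C wins 2–1.
D vs E: E wins 2–1.
No candidate beats all others: B beats C beats E beats B, a majority cycle.

No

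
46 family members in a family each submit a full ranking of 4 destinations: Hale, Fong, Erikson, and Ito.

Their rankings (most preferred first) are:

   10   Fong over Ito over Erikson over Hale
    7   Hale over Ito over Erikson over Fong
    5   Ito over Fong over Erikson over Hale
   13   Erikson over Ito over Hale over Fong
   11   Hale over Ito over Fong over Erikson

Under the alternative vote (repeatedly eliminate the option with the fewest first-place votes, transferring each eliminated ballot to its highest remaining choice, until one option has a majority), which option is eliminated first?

Ito

Round 1: Hale 18, Erikson 13, Fong 10, Ito 5. Ito has the fewest and is eliminated.
Round 2: Hale 18, Fong 15, Erikson 13. Erikson has the fewest and is eliminated.
Round 3: Hale 31, Fong 15. Hale has a majority.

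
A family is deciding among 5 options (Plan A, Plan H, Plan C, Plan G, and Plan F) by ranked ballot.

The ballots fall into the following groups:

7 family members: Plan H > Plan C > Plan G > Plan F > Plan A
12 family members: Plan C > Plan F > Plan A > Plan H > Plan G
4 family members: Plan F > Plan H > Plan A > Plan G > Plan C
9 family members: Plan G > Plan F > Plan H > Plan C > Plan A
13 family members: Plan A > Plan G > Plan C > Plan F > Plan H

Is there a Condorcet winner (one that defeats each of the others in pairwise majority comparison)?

Head-to-head results (45 voters total):
Plan A vs Plan H: Plan A wins 25–20.
Plan A vs Plan C: Plan C wins 28–17.
Plan A vs Plan G: Plan A wins 29–16.
Plan A vs Plan F: Plan F wins 32–13.
Plan H vs Plan C: Plan C wins 25–20.
Plan H vs Plan G: Plan H wins 23–22.
Plan H vs Plan F: Plan F wins 38–7.
Plan C vs Plan G: Plan G wins 26–19.
Plan C vs Plan F: Plan C wins 32–13.
Plan G vs Plan F: Plan G wins 29–16.
No candidate beats all others: Plan A beats Plan G beats Plan C beats Plan A, a majority cycle.

No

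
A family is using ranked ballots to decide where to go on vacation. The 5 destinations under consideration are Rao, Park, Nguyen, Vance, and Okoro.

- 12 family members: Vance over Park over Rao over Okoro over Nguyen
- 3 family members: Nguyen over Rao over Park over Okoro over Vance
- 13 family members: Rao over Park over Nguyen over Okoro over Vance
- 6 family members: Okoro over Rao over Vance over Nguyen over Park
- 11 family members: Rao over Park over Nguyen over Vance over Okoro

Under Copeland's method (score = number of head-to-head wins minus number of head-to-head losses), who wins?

Rao

Pairwise results:
  Rao vs Park: Rao wins 33–12.
  Rao vs Nguyen: Rao wins 42–3.
  Rao vs Vance: Rao wins 33–12.
  Rao vs Okoro: Rao wins 39–6.
  Park vs Nguyen: Park wins 36–9.
  Park vs Vance: Park wins 27–18.
  Park vs Okoro: Park wins 39–6.
  Nguyen vs Vance: Nguyen wins 27–18.
  Nguyen vs Okoro: Nguyen wins 27–18.
  Vance vs Okoro: Vance wins 23–22.
Copeland scores (wins − losses):
  Rao: 4 − 0 = 4
  Park: 3 − 1 = 2
  Nguyen: 2 − 2 = 0
  Vance: 1 − 3 = -2
  Okoro: 0 − 4 = -4
Rao has the best Copeland score.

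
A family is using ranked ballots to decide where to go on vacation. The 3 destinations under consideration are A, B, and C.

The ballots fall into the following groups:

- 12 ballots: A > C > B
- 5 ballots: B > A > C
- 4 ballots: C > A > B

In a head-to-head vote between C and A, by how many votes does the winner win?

13

Ballots ranking C above A: 4.
Ballots ranking A above C: 12+5 = 17.
A wins 17–4, a margin of 13.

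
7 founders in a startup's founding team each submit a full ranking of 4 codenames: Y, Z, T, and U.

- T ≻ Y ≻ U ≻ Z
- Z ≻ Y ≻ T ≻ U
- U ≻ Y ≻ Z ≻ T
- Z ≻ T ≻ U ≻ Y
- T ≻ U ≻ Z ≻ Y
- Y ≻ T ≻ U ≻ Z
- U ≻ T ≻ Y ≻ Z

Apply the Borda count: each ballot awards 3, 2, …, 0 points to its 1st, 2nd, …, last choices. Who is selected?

T

Borda scores:
  Y: 2 + 2 + 2 + 0 + 0 + 3 + 1 = 10
  Z: 0 + 3 + 1 + 3 + 1 + 0 + 0 = 8
  T: 3 + 1 + 0 + 2 + 3 + 2 + 2 = 13
  U: 1 + 0 + 3 + 1 + 2 + 1 + 3 = 11
T has the highest total.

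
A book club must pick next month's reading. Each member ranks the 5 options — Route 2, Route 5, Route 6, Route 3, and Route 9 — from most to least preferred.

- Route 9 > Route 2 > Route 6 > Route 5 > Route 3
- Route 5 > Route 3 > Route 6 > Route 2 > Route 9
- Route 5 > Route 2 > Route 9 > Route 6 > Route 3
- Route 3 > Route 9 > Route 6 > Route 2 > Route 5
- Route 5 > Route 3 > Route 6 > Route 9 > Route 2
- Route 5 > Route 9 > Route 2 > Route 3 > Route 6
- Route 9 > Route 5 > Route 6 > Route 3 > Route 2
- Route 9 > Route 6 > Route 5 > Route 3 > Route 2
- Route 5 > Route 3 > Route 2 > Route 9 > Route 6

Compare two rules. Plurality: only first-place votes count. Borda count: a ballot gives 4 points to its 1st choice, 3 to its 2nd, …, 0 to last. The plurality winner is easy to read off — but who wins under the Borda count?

Plurality first-place counts: Route 2 0, Route 5 5, Route 6 0, Route 3 1, Route 9 3 → Route 5.
Borda totals: Route 2 12, Route 5 26, Route 6 14, Route 3 16, Route 9 22 → Route 5.

Route 5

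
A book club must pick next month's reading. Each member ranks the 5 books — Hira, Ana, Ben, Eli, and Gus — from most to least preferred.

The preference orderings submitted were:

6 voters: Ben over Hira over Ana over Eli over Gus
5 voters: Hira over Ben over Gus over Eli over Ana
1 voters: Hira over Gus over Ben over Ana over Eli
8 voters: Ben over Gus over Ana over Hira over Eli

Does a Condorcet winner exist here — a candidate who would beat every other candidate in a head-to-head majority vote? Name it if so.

Ben

Head-to-head results (20 voters total):
Hira vs Ana: Hira wins 12–8.
Hira vs Ben: Ben wins 14–6.
Hira vs Eli: Hira wins 20–0.
Hira vs Gus: Hira wins 12–8.
Ana vs Ben: Ben wins 20–0.
Ana vs Eli: Ana wins 15–5.
Ana vs Gus: Gus wins 14–6.
Ben vs Eli: Ben wins 20–0.
Ben vs Gus: Ben wins 19–1.
Eli vs Gus: Gus wins 14–6.
Ben beats each rival — Hira (14–6), Ana (20–0), Eli (20–0), Gus (19–1) — so Ben is the Condorcet winner.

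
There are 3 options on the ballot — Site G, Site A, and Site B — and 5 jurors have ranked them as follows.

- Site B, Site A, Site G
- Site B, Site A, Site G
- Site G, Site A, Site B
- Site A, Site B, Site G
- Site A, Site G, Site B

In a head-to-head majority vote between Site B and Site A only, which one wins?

Ballots ranking Site B above Site A: 2.
Ballots ranking Site A above Site B: 3.
Site A wins the head-to-head, 3–2.

Site A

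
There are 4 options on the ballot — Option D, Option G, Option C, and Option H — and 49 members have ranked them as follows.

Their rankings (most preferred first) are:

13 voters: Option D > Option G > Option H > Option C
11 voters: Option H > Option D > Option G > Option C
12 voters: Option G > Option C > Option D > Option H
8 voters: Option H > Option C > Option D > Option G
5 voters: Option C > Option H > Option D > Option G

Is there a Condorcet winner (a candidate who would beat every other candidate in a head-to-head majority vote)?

Head-to-head results (49 voters total):
Option D vs Option G: Option D wins 37–12.
Option D vs Option C: Option C wins 25–24.
Option D vs Option H: Option D wins 25–24.
Option G vs Option C: Option G wins 36–13.
Option G vs Option H: Option G wins 25–24.
Option C vs Option H: Option H wins 32–17.
No candidate beats all others: Option D beats Option G beats Option C beats Option D, a majority cycle.

No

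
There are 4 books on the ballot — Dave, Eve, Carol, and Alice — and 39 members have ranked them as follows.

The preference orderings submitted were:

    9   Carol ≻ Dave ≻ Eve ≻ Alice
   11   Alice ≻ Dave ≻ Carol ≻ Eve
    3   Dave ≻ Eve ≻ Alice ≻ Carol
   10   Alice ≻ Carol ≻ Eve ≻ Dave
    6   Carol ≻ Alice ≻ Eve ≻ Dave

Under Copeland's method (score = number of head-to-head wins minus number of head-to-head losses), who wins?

Alice

Pairwise results:
  Dave vs Eve: Dave wins 23–16.
  Dave vs Carol: Carol wins 25–14.
  Dave vs Alice: Alice wins 27–12.
  Eve vs Carol: Carol wins 36–3.
  Eve vs Alice: Alice wins 27–12.
  Carol vs Alice: Alice wins 24–15.
Copeland scores (wins − losses):
  Dave: 1 − 2 = -1
  Eve: 0 − 3 = -3
  Carol: 2 − 1 = 1
  Alice: 3 − 0 = 3
Alice has the best Copeland score.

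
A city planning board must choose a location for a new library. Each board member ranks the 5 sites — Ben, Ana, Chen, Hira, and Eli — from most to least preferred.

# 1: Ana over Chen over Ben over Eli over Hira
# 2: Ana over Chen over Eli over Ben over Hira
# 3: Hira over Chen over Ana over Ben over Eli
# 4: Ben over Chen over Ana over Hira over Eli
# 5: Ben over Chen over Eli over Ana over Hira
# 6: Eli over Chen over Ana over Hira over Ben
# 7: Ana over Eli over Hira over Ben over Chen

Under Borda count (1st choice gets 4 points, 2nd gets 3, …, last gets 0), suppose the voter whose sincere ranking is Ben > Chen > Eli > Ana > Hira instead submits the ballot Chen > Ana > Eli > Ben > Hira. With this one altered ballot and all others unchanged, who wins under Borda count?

Ana

Borda totals with the altered ballot: Ben 10, Ana 21, Chen 19, Hira 8, Eli 12.
The winner is unchanged: still Ana.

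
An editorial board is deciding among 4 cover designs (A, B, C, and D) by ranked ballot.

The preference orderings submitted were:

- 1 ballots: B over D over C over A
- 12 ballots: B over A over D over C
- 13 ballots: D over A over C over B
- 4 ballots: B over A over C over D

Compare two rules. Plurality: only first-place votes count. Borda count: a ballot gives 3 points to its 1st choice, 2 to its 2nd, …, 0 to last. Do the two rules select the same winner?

No

Plurality first-place counts: A 0, B 17, C 0, D 13 → B.
Borda totals: A 58, B 51, C 18, D 53 → A.
The two rules disagree: plurality picks B, Borda picks A.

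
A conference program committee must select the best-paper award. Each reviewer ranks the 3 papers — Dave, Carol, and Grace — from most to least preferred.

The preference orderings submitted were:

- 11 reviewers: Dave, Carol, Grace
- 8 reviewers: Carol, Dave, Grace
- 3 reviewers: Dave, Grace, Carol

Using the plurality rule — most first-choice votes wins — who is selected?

First-place vote totals:
  Dave: 14
  Carol: 8
  Grace: 0
Dave has the most first-place votes.

Dave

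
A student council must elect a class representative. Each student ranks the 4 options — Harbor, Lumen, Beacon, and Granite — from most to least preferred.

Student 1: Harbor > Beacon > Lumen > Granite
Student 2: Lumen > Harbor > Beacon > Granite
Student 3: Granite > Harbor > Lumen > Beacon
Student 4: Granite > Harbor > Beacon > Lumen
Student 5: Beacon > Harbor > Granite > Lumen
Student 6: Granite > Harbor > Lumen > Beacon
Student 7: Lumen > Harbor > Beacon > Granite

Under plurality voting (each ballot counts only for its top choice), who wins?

Granite

First-place vote totals:
  Harbor: 1
  Lumen: 2
  Beacon: 1
  Granite: 3
Granite has the most first-place votes.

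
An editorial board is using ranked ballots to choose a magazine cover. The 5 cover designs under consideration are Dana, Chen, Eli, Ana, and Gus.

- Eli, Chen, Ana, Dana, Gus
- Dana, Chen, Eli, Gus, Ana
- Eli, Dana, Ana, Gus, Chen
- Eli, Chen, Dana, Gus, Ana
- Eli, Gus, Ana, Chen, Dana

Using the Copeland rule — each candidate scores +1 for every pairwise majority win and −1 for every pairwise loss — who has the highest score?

Pairwise results:
  Dana vs Chen: Chen wins 3–2.
  Dana vs Eli: Eli wins 4–1.
  Dana vs Ana: Dana wins 3–2.
  Dana vs Gus: Dana wins 4–1.
  Chen vs Eli: Eli wins 4–1.
  Chen vs Ana: Chen wins 3–2.
  Chen vs Gus: Chen wins 3–2.
  Eli vs Ana: Eli wins 5–0.
  Eli vs Gus: Eli wins 5–0.
  Ana vs Gus: Gus wins 3–2.
Copeland scores (wins − losses):
  Dana: 2 − 2 = 0
  Chen: 3 − 1 = 2
  Eli: 4 − 0 = 4
  Ana: 0 − 4 = -4
  Gus: 1 − 3 = -2
Eli has the best Copeland score.

Eli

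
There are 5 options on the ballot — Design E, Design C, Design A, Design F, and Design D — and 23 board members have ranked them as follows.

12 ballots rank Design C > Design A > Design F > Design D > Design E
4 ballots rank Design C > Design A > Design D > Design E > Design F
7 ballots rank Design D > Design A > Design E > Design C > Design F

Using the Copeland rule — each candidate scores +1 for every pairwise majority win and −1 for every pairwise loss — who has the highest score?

Design C

Pairwise results:
  Design E vs Design C: Design C wins 16–7.
  Design E vs Design A: Design A wins 23–0.
  Design E vs Design F: Design F wins 12–11.
  Design E vs Design D: Design D wins 23–0.
  Design C vs Design A: Design C wins 16–7.
  Design C vs Design F: Design C wins 23–0.
  Design C vs Design D: Design C wins 16–7.
  Design A vs Design F: Design A wins 23–0.
  Design A vs Design D: Design A wins 16–7.
  Design F vs Design D: Design F wins 12–11.
Copeland scores (wins − losses):
  Design E: 0 − 4 = -4
  Design C: 4 − 0 = 4
  Design A: 3 − 1 = 2
  Design F: 2 − 2 = 0
  Design D: 1 − 3 = -2
Design C has the best Copeland score.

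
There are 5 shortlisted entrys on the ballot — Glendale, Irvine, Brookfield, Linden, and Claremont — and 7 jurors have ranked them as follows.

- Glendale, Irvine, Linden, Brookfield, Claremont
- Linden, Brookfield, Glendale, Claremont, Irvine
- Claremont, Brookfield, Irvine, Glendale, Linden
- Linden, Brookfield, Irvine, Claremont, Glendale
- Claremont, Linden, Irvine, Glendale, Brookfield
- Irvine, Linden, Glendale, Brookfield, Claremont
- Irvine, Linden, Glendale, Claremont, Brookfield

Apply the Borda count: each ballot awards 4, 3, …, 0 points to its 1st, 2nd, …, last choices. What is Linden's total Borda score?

Borda scores:
  Glendale: 4 + 2 + 1 + 0 + 1 + 2 + 2 = 12
  Irvine: 3 + 0 + 2 + 2 + 2 + 4 + 4 = 17
  Brookfield: 1 + 3 + 3 + 3 + 0 + 1 + 0 = 11
  Linden: 2 + 4 + 0 + 4 + 3 + 3 + 3 = 19
  Claremont: 0 + 1 + 4 + 1 + 4 + 0 + 1 = 11

19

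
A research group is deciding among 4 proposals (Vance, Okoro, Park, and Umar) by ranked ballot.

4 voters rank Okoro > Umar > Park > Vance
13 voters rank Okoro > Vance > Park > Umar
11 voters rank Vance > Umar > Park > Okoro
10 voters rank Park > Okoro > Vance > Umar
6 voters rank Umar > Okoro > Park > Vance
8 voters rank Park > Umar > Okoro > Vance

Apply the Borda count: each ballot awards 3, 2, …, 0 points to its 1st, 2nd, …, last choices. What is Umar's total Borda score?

Borda scores:
  Vance: 4·0 + 13·2 + 11·3 + 10·1 + 6·0 + 8·0 = 69
  Okoro: 4·3 + 13·3 + 11·0 + 10·2 + 6·2 + 8·1 = 91
  Park: 4·1 + 13·1 + 11·1 + 10·3 + 6·1 + 8·3 = 88
  Umar: 4·2 + 13·0 + 11·2 + 10·0 + 6·3 + 8·2 = 64

64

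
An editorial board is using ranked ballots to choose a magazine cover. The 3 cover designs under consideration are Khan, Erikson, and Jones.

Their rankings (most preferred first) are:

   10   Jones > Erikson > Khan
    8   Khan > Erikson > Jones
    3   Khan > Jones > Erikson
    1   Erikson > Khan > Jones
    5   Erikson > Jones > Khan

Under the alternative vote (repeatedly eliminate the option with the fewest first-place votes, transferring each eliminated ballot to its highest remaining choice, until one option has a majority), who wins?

Jones

Round 1: Khan 11, Jones 10, Erikson 6. Erikson has the fewest and is eliminated.
Round 2: Jones 15, Khan 12. Jones has a majority.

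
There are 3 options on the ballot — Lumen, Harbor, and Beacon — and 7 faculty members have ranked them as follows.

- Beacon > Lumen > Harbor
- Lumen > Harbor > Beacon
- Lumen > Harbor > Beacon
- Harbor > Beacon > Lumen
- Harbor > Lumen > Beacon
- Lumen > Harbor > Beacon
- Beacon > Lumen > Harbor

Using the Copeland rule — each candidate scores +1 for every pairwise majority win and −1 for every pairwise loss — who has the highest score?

Lumen

Pairwise results:
  Lumen vs Harbor: Lumen wins 5–2.
  Lumen vs Beacon: Lumen wins 4–3.
  Harbor vs Beacon: Harbor wins 5–2.
Copeland scores (wins − losses):
  Lumen: 2 − 0 = 2
  Harbor: 1 − 1 = 0
  Beacon: 0 − 2 = -2
Lumen has the best Copeland score.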